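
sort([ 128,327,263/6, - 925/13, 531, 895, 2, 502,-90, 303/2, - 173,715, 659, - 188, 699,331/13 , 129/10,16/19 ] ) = [ - 188,  -  173, - 90, - 925/13,16/19, 2, 129/10,331/13, 263/6, 128, 303/2, 327,502, 531 , 659,699,715, 895]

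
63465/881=72  +  33/881  =  72.04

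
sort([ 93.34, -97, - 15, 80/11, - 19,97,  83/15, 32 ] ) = [ - 97, - 19, - 15,83/15,  80/11 , 32, 93.34,97] 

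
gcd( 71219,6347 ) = 1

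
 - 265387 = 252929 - 518316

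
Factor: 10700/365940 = 5/171 = 3^( - 2 )*5^1*19^( - 1 ) 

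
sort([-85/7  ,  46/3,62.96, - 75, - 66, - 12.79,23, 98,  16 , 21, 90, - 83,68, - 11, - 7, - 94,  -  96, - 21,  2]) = [ - 96, - 94 , - 83, - 75,  -  66, -21, - 12.79, - 85/7, - 11,-7,  2,  46/3,  16,21,23, 62.96,68,90,98]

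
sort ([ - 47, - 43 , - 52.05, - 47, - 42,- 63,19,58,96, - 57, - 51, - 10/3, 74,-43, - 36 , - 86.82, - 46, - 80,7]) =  [ - 86.82 , - 80, - 63,-57,- 52.05, - 51, - 47, - 47,  -  46, - 43, - 43 , - 42,-36, - 10/3, 7,  19,58,74,96 ]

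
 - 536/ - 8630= 268/4315 =0.06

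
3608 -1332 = 2276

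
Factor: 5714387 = 7^1*816341^1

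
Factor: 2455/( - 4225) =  -491/845 = -  5^(- 1 ) * 13^( - 2)*491^1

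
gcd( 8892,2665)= 13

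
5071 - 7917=-2846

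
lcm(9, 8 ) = 72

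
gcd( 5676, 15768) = 12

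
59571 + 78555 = 138126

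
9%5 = 4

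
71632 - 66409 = 5223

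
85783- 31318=54465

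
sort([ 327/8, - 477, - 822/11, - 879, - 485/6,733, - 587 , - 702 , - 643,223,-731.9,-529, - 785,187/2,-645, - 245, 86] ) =[ - 879, - 785, -731.9, - 702, - 645,-643, -587, - 529, - 477, - 245, - 485/6  , - 822/11, 327/8 , 86,187/2,223,733 ] 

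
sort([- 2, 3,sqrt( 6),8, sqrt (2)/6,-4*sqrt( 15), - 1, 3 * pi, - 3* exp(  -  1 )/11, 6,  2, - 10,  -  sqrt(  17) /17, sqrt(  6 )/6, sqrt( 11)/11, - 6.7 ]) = [  -  4*sqrt( 15),  -  10,-6.7, - 2, -1, - sqrt( 17)/17, - 3 * exp(-1 ) /11, sqrt(2) /6, sqrt( 11)/11,sqrt ( 6 )/6, 2, sqrt( 6),3,  6,8, 3*pi]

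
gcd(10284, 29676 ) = 12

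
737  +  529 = 1266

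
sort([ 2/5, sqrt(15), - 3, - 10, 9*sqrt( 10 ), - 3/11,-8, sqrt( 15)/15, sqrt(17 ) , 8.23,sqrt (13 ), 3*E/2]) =[ - 10,- 8, - 3,-3/11, sqrt( 15)/15 , 2/5, sqrt( 13 ), sqrt(15 ), 3*E/2 , sqrt(17 ), 8.23, 9*sqrt( 10 )] 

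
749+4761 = 5510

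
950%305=35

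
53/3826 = 53/3826 = 0.01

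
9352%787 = 695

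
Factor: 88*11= 968 = 2^3*11^2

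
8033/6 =8033/6 = 1338.83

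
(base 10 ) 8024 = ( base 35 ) 6J9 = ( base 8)17530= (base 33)7C5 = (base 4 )1331120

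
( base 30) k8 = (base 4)21200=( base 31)JJ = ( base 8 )1140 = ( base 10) 608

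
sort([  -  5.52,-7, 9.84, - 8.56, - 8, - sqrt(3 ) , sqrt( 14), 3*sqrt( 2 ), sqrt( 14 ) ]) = [-8.56,-8,-7, - 5.52,-sqrt(3),sqrt(14), sqrt( 14), 3*sqrt( 2),9.84] 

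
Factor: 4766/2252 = 2^ ( - 1)*563^( - 1)*2383^1 = 2383/1126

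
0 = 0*35234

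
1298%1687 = 1298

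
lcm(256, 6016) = 12032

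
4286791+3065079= 7351870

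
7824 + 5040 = 12864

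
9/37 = 9/37= 0.24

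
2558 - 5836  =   - 3278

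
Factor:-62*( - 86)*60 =319920 = 2^4*3^1*5^1 * 31^1*43^1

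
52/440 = 13/110 = 0.12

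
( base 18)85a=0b101010000100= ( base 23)521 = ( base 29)35o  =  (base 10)2692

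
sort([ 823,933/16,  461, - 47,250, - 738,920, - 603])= [ - 738, - 603, - 47,933/16, 250,461,823,920 ] 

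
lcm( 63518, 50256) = 4573296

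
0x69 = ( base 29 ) 3i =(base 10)105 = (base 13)81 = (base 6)253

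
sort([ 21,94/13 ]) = [94/13 , 21] 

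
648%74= 56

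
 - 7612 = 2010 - 9622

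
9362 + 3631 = 12993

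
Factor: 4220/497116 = 5/589 = 5^1*19^( - 1)  *31^(  -  1 ) 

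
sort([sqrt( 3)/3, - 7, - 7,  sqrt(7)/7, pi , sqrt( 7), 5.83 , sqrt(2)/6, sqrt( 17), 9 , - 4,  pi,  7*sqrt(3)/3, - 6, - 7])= [ - 7, - 7, - 7, - 6,-4,sqrt(2 ) /6,sqrt( 7 ) /7, sqrt (3)/3,sqrt ( 7), pi,  pi,7 * sqrt(3)/3,  sqrt( 17) , 5.83,  9]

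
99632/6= 16605 +1/3= 16605.33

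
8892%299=221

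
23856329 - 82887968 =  - 59031639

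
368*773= 284464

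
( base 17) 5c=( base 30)37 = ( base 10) 97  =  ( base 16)61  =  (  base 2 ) 1100001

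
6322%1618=1468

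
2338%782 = 774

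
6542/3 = 2180 + 2/3 = 2180.67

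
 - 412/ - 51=412/51 = 8.08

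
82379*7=576653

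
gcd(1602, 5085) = 9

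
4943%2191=561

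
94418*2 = 188836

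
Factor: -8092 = - 2^2*7^1*17^2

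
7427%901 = 219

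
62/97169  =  62/97169 = 0.00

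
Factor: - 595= -5^1*7^1*17^1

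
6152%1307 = 924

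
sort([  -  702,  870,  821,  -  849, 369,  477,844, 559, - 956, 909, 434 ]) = [  -  956, - 849, - 702, 369, 434,  477,559, 821,844,  870,909 ] 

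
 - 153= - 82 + -71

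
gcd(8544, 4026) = 6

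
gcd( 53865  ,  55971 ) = 81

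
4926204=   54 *91226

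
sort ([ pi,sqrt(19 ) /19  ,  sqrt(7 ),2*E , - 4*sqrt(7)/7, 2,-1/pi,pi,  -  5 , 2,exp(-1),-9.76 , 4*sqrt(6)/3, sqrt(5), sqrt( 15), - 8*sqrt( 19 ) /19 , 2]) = [-9.76, - 5, - 8 * sqrt( 19)/19, - 4 * sqrt (7) /7 , - 1/pi,sqrt(19) /19 , exp(  -  1),2,  2 , 2, sqrt(5), sqrt (7)  ,  pi,pi,  4*sqrt( 6)/3 , sqrt(15 ),2 * E] 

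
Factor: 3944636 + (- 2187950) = 1756686 = 2^1*3^1*37^1 * 41^1*193^1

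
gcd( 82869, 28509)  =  3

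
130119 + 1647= 131766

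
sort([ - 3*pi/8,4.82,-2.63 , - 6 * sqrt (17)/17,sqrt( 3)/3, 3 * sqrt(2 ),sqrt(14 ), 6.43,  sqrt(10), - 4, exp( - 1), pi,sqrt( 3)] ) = [ - 4, - 2.63, - 6 * sqrt( 17)/17, - 3 * pi/8, exp(-1 ), sqrt( 3)/3, sqrt( 3),pi,sqrt( 10 ),sqrt(14),3 * sqrt( 2),4.82,6.43 ] 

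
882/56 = 15+ 3/4 = 15.75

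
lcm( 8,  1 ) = 8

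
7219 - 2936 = 4283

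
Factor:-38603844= - 2^2*3^3*23^1*15541^1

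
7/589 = 7/589 = 0.01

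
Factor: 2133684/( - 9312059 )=- 2^2*3^2*7^1 * 31^( - 1 )*281^(  -  1 )  *  1069^( - 1 )*8467^1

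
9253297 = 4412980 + 4840317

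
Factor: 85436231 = 5003^1*17077^1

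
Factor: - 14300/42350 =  - 26/77=-2^1*7^( - 1)* 11^ ( - 1)*13^1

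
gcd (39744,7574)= 2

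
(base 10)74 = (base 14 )54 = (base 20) 3E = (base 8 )112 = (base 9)82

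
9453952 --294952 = 9748904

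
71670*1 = 71670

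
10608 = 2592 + 8016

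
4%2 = 0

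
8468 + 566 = 9034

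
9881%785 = 461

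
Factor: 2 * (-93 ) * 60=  - 2^3*3^2*5^1*31^1=-11160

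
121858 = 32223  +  89635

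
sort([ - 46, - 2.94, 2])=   [ - 46,- 2.94,2]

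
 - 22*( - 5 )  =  110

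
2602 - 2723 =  - 121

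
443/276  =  443/276 = 1.61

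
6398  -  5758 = 640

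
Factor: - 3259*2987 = - 9734633 = -  29^1 *103^1*3259^1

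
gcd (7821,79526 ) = 1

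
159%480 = 159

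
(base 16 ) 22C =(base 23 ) 114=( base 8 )1054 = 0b1000101100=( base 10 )556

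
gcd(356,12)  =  4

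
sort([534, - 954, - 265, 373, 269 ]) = [- 954 ,  -  265,269, 373, 534] 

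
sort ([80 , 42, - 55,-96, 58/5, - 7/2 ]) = [ -96,  -  55,-7/2 , 58/5,42,80 ] 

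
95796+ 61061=156857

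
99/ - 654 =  - 1 + 185/218 = -0.15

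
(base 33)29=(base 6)203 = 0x4b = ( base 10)75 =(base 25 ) 30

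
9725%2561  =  2042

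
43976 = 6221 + 37755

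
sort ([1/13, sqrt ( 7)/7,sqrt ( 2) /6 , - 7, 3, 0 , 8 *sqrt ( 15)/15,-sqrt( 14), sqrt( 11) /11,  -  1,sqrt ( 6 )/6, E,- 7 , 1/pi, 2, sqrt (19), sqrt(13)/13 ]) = [ -7, - 7, - sqrt(14), - 1, 0, 1/13, sqrt ( 2 ) /6, sqrt(13 )/13, sqrt( 11)/11 , 1/pi, sqrt (7)/7, sqrt( 6) /6, 2, 8*sqrt ( 15)/15, E , 3,sqrt ( 19) ]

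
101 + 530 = 631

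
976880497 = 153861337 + 823019160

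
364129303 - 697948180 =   -  333818877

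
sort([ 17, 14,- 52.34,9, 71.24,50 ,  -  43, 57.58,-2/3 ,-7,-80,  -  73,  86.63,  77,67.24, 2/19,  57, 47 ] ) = [ - 80,-73, - 52.34, - 43, - 7,  -  2/3,  2/19,9, 14, 17,47,50, 57,57.58, 67.24,  71.24, 77,86.63 ] 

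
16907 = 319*53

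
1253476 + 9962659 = 11216135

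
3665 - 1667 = 1998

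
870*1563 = 1359810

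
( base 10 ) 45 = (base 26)1J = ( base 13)36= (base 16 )2D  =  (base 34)1b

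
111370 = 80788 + 30582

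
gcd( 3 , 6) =3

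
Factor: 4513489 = 1499^1*3011^1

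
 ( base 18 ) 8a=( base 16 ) 9A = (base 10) 154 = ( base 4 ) 2122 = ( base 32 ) 4q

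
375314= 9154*41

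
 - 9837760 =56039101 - 65876861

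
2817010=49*57490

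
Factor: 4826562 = 2^1*3^1*13^1*61879^1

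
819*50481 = 41343939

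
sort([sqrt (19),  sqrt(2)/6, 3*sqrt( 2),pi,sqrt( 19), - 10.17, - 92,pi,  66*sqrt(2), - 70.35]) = [ - 92, - 70.35, - 10.17, sqrt ( 2)/6, pi, pi, 3*sqrt( 2),  sqrt ( 19), sqrt (19),66*sqrt( 2)]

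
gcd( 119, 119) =119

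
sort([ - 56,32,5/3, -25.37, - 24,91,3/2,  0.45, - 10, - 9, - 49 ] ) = [- 56, - 49, - 25.37, - 24, - 10, - 9,0.45, 3/2 , 5/3,32,91 ] 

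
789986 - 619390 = 170596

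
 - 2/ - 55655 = 2/55655 = 0.00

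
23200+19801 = 43001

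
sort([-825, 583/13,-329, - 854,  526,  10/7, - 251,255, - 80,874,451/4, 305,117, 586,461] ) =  [ - 854, - 825,-329,  -  251,  -  80,  10/7, 583/13,451/4, 117 , 255,  305 , 461,526,586,874]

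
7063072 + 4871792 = 11934864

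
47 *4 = 188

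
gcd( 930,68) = 2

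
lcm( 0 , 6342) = 0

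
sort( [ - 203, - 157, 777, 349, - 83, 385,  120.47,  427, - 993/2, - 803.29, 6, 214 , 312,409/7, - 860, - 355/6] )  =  [ - 860, - 803.29, - 993/2,-203,-157, - 83, - 355/6, 6, 409/7,120.47, 214 , 312, 349, 385 , 427,  777 ]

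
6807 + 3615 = 10422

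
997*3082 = 3072754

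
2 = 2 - 0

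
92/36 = 23/9=2.56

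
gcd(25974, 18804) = 6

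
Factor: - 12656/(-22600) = 2^1*5^( - 2)*7^1  =  14/25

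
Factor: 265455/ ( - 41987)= - 765/121 =- 3^2 * 5^1*11^( - 2)*17^1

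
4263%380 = 83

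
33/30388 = 33/30388 = 0.00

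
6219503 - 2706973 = 3512530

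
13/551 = 13/551 = 0.02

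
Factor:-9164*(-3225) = 2^2*3^1*5^2*29^1*43^1*79^1 = 29553900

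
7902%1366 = 1072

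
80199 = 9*8911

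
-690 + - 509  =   - 1199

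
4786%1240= 1066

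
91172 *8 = 729376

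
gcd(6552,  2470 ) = 26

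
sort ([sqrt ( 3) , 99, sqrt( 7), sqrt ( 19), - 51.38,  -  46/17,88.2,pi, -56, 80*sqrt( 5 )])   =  [ - 56, - 51.38, - 46/17,sqrt(3 ),sqrt( 7),pi,sqrt( 19),88.2,99,80 * sqrt(5)]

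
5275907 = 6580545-1304638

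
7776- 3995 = 3781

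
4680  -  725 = 3955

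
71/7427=71/7427 =0.01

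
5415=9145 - 3730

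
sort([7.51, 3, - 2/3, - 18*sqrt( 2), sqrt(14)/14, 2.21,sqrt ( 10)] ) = [ - 18 *sqrt ( 2 ), - 2/3,sqrt(14 ) /14, 2.21,3, sqrt( 10),7.51]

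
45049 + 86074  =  131123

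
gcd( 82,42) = 2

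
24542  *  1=24542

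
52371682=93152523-40780841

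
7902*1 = 7902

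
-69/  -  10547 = 69/10547= 0.01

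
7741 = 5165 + 2576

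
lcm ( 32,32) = 32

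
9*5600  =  50400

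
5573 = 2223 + 3350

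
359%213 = 146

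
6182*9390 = 58048980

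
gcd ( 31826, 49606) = 2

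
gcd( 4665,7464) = 933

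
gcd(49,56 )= 7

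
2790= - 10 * (-279) 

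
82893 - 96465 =  -  13572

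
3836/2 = 1918 = 1918.00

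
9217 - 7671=1546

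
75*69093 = 5181975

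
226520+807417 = 1033937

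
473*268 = 126764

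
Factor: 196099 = 19^1*10321^1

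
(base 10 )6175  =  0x181F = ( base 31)6D6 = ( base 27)8CJ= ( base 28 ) 7of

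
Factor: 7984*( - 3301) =  -  2^4*499^1 * 3301^1 =- 26355184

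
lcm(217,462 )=14322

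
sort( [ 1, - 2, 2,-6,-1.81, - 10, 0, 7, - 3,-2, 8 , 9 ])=[ - 10,-6, - 3,-2,-2,-1.81,0,1,2, 7, 8, 9 ] 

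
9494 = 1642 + 7852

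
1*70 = 70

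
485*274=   132890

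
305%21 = 11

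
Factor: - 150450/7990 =  -  885/47 = - 3^1*5^1*47^( - 1 ) * 59^1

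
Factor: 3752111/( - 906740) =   -  2^ (- 2) * 5^( - 1 )*11^1*347^1*983^1*45337^ ( - 1) 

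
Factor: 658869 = 3^1 * 17^1*12919^1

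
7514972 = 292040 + 7222932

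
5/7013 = 5/7013 =0.00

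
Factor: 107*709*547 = 107^1*547^1*709^1 = 41497061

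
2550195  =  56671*45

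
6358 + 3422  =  9780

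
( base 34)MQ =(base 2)1100000110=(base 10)774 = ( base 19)22E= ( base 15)369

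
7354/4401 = 1 + 2953/4401 = 1.67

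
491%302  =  189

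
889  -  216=673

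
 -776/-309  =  776/309 = 2.51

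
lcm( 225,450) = 450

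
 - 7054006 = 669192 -7723198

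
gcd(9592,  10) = 2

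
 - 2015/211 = -2015/211 = - 9.55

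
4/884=1/221 = 0.00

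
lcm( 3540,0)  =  0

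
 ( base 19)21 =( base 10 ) 39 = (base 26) 1D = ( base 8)47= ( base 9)43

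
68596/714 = 34298/357 = 96.07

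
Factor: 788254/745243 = 2^1  *  73^1*5399^1*745243^( - 1 ) 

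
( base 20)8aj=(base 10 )3419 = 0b110101011011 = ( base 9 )4618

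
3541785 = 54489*65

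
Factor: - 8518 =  - 2^1*4259^1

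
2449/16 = 2449/16 = 153.06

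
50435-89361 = - 38926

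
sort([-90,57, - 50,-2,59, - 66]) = [ - 90, -66, - 50, - 2,57, 59]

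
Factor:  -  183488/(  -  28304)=2^2*29^(-1 )*47^1 = 188/29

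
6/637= 6/637=0.01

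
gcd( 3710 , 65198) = 14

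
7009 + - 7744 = -735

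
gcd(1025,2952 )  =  41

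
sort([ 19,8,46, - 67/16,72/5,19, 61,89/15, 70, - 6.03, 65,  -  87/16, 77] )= [ - 6.03,-87/16, - 67/16 , 89/15,  8,  72/5,19 , 19 , 46 , 61, 65, 70,77]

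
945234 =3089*306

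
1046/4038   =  523/2019  =  0.26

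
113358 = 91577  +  21781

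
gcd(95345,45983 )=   1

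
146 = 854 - 708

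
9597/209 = 9597/209 = 45.92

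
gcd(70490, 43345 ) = 5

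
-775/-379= 775/379 = 2.04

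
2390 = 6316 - 3926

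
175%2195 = 175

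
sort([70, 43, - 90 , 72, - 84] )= [ - 90, - 84, 43,70 , 72]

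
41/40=1 + 1/40 = 1.02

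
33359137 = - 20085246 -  - 53444383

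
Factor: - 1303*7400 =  - 9642200  =  - 2^3*5^2*37^1*1303^1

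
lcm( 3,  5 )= 15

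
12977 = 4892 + 8085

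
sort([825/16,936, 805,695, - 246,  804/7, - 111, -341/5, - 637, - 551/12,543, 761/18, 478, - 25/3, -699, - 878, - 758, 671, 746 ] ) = [ - 878, - 758, - 699, - 637, - 246, - 111, - 341/5, - 551/12, - 25/3,761/18  ,  825/16,804/7, 478,  543,  671,695, 746,805, 936 ]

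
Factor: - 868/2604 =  - 3^( - 1) = - 1/3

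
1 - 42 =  - 41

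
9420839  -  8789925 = 630914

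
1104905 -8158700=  - 7053795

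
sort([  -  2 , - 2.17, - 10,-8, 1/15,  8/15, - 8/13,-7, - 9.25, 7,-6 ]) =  [  -  10,-9.25 , - 8, - 7, - 6, - 2.17, - 2  , - 8/13, 1/15,8/15,7]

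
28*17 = 476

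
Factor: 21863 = 21863^1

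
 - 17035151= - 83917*203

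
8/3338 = 4/1669 = 0.00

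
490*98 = 48020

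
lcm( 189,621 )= 4347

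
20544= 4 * 5136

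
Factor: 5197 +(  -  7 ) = 5190  =  2^1*3^1*5^1*173^1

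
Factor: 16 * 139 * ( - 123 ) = - 2^4*3^1*41^1 * 139^1 = - 273552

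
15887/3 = 5295 + 2/3 = 5295.67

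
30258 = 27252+3006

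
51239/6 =51239/6 = 8539.83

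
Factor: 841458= 2^1*3^1*59^1*2377^1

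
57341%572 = 141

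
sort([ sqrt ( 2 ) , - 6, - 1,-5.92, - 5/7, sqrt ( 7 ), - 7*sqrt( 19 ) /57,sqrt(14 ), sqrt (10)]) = [ - 6 , - 5.92, - 1, - 5/7, - 7*  sqrt ( 19 ) /57, sqrt( 2 ), sqrt(7 ),sqrt( 10) , sqrt(14) ]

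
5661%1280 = 541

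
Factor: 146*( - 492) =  - 71832 = - 2^3*3^1*41^1*73^1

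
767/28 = 27 + 11/28 = 27.39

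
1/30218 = 1/30218=   0.00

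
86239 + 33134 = 119373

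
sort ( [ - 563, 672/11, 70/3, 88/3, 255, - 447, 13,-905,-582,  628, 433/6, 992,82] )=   [-905  ,-582, - 563,-447,  13,70/3,  88/3,672/11,433/6,  82, 255,  628, 992]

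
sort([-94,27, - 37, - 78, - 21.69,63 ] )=[ - 94,-78, - 37, - 21.69, 27,63]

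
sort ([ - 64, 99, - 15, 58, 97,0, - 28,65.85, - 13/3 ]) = [-64, - 28, - 15, - 13/3,  0, 58,  65.85,97, 99 ] 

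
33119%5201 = 1913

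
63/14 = 9/2 = 4.50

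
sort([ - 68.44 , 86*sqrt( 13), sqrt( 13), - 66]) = [-68.44,- 66,sqrt( 13 ),86 * sqrt( 13 ) ] 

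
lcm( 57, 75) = 1425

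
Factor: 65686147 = 17^1*71^1 * 54421^1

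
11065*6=66390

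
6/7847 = 6/7847 = 0.00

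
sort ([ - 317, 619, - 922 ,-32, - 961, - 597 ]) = [ - 961, - 922, - 597, - 317, - 32, 619] 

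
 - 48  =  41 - 89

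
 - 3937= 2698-6635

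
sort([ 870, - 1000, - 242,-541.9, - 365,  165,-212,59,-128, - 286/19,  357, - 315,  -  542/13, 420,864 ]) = [-1000, - 541.9, - 365, - 315,-242, - 212, - 128, - 542/13,-286/19,59,165, 357,  420, 864, 870 ] 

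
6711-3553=3158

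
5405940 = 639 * 8460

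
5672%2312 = 1048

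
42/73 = 42/73 = 0.58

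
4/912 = 1/228 = 0.00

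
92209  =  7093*13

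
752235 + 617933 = 1370168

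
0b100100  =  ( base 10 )36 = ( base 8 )44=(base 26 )1A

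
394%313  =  81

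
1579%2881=1579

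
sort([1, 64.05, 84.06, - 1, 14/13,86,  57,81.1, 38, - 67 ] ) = [- 67, - 1, 1,14/13,  38,57,64.05, 81.1, 84.06, 86]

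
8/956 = 2/239 = 0.01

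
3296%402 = 80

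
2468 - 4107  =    -  1639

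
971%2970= 971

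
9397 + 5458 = 14855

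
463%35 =8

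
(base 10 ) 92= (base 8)134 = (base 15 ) 62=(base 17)57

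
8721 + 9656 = 18377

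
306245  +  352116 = 658361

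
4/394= 2/197 = 0.01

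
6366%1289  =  1210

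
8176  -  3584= 4592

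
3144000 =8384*375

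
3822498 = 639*5982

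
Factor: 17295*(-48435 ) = -837683325   =  -3^2*5^2*1153^1*3229^1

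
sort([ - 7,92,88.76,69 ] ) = [-7,69,88.76,92 ] 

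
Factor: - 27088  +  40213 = 3^1*5^4 * 7^1 = 13125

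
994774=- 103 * ( - 9658 ) 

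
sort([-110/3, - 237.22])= [ - 237.22,-110/3]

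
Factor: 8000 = 2^6* 5^3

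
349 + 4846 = 5195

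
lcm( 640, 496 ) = 19840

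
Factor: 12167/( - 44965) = -5^(-1 )*17^(-1)*23^1  =  - 23/85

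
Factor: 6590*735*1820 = 2^3*3^1*5^3  *7^3*13^1*659^1 = 8815443000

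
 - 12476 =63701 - 76177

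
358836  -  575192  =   - 216356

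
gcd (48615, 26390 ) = 35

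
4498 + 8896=13394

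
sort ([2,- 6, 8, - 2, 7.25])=[-6,  -  2, 2, 7.25,8 ] 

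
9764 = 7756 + 2008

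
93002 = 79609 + 13393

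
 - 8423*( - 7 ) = 58961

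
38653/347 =38653/347 = 111.39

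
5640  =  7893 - 2253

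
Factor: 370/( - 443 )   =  - 2^1*5^1*37^1*443^( - 1 ) 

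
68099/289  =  235+ 184/289 =235.64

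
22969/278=82 + 173/278 = 82.62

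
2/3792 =1/1896 =0.00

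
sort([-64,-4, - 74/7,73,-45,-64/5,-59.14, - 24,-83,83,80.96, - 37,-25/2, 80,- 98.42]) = [-98.42,-83,-64,  -  59.14 , - 45,-37,-24,-64/5, - 25/2,-74/7, -4,73, 80,  80.96, 83] 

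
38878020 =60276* 645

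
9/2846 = 9/2846= 0.00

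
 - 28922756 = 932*( - 31033) 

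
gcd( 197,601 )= 1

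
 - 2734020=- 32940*83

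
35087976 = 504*69619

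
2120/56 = 265/7 = 37.86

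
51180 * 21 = 1074780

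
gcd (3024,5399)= 1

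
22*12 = 264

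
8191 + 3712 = 11903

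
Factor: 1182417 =3^1*29^1*13591^1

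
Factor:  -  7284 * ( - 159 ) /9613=2^2*3^2*53^1*607^1*9613^( - 1 ) = 1158156/9613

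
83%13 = 5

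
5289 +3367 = 8656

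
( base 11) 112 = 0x86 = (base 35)3t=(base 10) 134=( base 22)62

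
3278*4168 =13662704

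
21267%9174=2919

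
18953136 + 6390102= 25343238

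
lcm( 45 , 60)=180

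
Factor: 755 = 5^1*151^1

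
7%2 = 1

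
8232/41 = 8232/41 = 200.78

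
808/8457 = 808/8457=0.10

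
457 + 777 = 1234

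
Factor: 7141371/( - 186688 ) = - 2^(-6 ) * 3^1 * 73^1*2917^(- 1 ) * 32609^1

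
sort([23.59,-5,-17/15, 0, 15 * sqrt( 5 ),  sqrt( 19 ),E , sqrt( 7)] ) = [ - 5, - 17/15,0,sqrt(7 ),E,sqrt(19 ),23.59,15 * sqrt( 5 ) ] 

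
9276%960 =636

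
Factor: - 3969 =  -3^4*7^2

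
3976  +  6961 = 10937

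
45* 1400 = 63000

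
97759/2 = 97759/2 = 48879.50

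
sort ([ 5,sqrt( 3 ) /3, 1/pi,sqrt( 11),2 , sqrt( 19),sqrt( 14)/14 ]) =[ sqrt( 14 ) /14, 1/pi, sqrt (3 ) /3,2,sqrt( 11 ), sqrt( 19), 5]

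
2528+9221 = 11749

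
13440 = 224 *60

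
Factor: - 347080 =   -  2^3*5^1*8677^1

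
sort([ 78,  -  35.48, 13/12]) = [ - 35.48, 13/12, 78]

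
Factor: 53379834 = 2^1*3^1*233^1 * 38183^1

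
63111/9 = 7012 + 1/3 = 7012.33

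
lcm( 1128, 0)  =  0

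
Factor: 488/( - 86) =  - 2^2*43^( - 1) *61^1 = - 244/43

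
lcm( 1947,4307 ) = 142131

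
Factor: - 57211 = - 7^1*11^1*743^1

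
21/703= 21/703  =  0.03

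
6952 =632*11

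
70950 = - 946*( - 75) 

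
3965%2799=1166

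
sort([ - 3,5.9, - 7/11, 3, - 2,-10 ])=[-10, - 3, - 2, - 7/11,3, 5.9]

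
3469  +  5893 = 9362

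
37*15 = 555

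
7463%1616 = 999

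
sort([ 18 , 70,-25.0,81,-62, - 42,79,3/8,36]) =[-62, - 42 ,-25.0,  3/8,18,36,70, 79, 81]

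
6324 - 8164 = -1840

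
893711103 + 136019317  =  1029730420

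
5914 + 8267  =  14181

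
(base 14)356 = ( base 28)NK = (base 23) 15k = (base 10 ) 664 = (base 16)298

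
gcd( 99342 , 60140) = 2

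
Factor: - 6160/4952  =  -770/619 =- 2^1*5^1 * 7^1* 11^1*619^( -1) 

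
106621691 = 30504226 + 76117465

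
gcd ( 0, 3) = 3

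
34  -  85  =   - 51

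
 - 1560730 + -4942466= - 6503196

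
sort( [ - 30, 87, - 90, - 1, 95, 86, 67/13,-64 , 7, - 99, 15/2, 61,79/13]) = [ - 99, - 90, - 64, -30, - 1, 67/13, 79/13, 7,  15/2, 61,86,87,95]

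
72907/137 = 532  +  23/137 =532.17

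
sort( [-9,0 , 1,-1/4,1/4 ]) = [-9,-1/4, 0,1/4,1]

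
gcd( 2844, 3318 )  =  474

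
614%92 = 62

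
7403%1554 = 1187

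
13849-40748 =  - 26899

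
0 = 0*1023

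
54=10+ 44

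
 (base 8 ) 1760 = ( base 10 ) 1008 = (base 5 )13013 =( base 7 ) 2640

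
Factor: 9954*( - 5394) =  - 53691876 = - 2^2* 3^3*7^1 * 29^1*31^1*79^1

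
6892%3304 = 284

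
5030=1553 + 3477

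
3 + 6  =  9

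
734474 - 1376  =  733098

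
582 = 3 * 194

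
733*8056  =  5905048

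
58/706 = 29/353 = 0.08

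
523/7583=523/7583 =0.07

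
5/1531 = 5/1531 = 0.00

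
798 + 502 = 1300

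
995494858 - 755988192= 239506666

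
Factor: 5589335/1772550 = 2^( - 1)*3^( - 3) * 5^(-1 )*13^(-1 )*101^ ( - 1 )*1117867^1 = 1117867/354510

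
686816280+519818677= 1206634957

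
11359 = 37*307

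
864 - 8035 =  - 7171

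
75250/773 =97 +269/773 = 97.35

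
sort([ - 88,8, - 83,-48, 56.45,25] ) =[ - 88, - 83 , - 48,8, 25,56.45 ] 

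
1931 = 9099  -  7168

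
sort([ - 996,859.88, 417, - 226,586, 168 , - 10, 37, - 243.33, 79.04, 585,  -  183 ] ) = [-996, - 243.33, -226, - 183, - 10, 37, 79.04, 168, 417, 585, 586, 859.88 ]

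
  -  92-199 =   -  291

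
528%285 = 243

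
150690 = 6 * 25115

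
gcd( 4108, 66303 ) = 1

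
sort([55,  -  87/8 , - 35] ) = [ - 35 , -87/8, 55]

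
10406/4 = 2601  +  1/2 = 2601.50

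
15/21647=15/21647 = 0.00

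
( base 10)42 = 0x2A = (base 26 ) 1g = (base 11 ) 39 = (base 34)18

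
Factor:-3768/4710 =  - 2^2*5^(-1 ) = -4/5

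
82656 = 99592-16936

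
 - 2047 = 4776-6823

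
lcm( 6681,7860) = 133620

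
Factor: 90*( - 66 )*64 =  - 2^8*3^3*5^1*11^1=-380160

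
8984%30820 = 8984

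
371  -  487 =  - 116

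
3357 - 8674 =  -5317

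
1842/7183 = 1842/7183 = 0.26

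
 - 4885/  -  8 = 4885/8=610.62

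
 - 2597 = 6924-9521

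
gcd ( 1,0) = 1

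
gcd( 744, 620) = 124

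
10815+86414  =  97229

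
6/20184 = 1/3364 = 0.00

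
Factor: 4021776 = 2^4*3^2*11^1*2539^1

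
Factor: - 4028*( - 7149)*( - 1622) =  - 46707390984 = -  2^3*3^1*19^1*53^1*811^1*2383^1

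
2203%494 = 227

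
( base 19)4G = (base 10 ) 92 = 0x5C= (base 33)2q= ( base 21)48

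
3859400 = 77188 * 50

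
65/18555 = 13/3711 = 0.00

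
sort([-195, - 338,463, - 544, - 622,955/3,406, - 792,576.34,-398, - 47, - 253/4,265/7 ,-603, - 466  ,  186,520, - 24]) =[ - 792, - 622, - 603,-544,  -  466, - 398, - 338,  -  195, - 253/4, - 47 , - 24,265/7, 186, 955/3, 406,463,520,576.34 ]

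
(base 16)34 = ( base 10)52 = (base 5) 202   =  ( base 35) 1h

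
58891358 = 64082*919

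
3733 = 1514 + 2219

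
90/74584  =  45/37292=0.00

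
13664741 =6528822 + 7135919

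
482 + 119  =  601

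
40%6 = 4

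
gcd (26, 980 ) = 2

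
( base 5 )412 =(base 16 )6b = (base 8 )153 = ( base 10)107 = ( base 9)128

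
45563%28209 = 17354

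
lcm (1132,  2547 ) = 10188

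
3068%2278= 790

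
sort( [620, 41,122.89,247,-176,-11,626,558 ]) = [ -176, - 11, 41,122.89 , 247,558,620,626]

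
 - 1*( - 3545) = 3545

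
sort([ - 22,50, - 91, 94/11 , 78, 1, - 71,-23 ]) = [ - 91,-71, - 23, - 22,1,94/11,50, 78 ]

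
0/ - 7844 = 0/1 = - 0.00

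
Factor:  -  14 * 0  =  0^1 = 0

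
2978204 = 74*40246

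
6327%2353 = 1621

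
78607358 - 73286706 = 5320652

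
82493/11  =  7499 + 4/11  =  7499.36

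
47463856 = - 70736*(-671 ) 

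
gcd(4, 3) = 1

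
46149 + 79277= 125426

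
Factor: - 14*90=-1260 =- 2^2*3^2 * 5^1*7^1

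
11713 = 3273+8440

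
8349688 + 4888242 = 13237930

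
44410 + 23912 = 68322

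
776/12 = 64+2/3 = 64.67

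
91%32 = 27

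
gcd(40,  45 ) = 5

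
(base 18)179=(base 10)459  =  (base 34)DH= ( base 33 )DU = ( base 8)713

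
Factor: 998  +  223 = 1221 =3^1 * 11^1 * 37^1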